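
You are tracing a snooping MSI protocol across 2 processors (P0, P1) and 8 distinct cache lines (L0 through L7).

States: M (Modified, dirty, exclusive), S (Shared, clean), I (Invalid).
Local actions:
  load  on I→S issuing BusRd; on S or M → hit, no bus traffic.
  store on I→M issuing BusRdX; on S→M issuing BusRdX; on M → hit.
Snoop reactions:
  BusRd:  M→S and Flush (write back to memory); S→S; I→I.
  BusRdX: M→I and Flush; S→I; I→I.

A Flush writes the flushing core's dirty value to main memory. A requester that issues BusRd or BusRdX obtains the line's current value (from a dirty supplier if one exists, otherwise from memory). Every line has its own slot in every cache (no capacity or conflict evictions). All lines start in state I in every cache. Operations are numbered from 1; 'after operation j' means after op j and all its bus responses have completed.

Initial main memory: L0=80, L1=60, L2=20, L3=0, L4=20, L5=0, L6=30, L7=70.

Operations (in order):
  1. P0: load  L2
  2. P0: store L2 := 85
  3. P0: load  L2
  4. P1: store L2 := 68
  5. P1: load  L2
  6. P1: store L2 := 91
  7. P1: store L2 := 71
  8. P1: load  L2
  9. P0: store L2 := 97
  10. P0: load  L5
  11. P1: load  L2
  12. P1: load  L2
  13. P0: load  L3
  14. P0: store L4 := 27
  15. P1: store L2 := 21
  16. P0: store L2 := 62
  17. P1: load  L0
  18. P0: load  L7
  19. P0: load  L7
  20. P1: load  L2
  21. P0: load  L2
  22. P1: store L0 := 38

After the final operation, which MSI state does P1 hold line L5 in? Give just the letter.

  op1 P0: load  L2 → S/I on L2; bus BusRd; mem=20
  op2 P0: store L2 := 85 → M/I on L2; bus BusRdX; mem=20
  op3 P0: load  L2 → M/I on L2; bus (none); mem=20
  op4 P1: store L2 := 68 → I/M on L2; bus BusRdX Flush; mem=85
  op5 P1: load  L2 → I/M on L2; bus (none); mem=85
  op6 P1: store L2 := 91 → I/M on L2; bus (none); mem=85
  op7 P1: store L2 := 71 → I/M on L2; bus (none); mem=85
  op8 P1: load  L2 → I/M on L2; bus (none); mem=85
  op9 P0: store L2 := 97 → M/I on L2; bus BusRdX Flush; mem=71
  op10 P0: load  L5 → S/I on L5; bus BusRd; mem=0
  op11 P1: load  L2 → S/S on L2; bus BusRd Flush; mem=97
  op12 P1: load  L2 → S/S on L2; bus (none); mem=97
  op13 P0: load  L3 → S/I on L3; bus BusRd; mem=0
  op14 P0: store L4 := 27 → M/I on L4; bus BusRdX; mem=20
  op15 P1: store L2 := 21 → I/M on L2; bus BusRdX; mem=97
  op16 P0: store L2 := 62 → M/I on L2; bus BusRdX Flush; mem=21
  op17 P1: load  L0 → I/S on L0; bus BusRd; mem=80
  op18 P0: load  L7 → S/I on L7; bus BusRd; mem=70
  op19 P0: load  L7 → S/I on L7; bus (none); mem=70
  op20 P1: load  L2 → S/S on L2; bus BusRd Flush; mem=62
  op21 P0: load  L2 → S/S on L2; bus (none); mem=62
  op22 P1: store L0 := 38 → I/M on L0; bus BusRdX; mem=80

state = I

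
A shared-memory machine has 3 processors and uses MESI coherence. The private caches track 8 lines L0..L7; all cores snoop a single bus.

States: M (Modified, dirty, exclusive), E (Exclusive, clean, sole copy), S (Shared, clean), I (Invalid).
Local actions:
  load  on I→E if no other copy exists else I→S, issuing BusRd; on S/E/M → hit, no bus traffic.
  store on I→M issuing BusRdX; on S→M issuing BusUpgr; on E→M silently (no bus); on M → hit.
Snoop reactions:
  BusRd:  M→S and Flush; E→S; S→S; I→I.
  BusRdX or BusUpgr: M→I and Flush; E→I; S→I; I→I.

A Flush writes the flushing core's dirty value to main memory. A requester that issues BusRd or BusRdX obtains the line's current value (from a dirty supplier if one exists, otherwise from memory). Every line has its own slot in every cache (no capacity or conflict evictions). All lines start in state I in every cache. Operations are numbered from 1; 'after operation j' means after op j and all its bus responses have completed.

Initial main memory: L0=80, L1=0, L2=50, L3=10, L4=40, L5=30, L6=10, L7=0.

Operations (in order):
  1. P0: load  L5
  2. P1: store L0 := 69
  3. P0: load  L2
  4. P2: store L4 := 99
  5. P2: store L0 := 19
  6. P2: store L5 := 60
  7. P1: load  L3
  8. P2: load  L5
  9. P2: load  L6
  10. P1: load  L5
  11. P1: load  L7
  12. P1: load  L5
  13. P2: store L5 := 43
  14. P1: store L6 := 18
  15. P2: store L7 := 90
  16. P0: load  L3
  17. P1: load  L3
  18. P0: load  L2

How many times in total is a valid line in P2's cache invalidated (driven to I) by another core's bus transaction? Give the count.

invalidations = 1

  op1 P0: load  L5 → E/I/I on L5; bus BusRd; mem=30
  op2 P1: store L0 := 69 → I/M/I on L0; bus BusRdX; mem=80
  op3 P0: load  L2 → E/I/I on L2; bus BusRd; mem=50
  op4 P2: store L4 := 99 → I/I/M on L4; bus BusRdX; mem=40
  op5 P2: store L0 := 19 → I/I/M on L0; bus BusRdX Flush; mem=69
  op6 P2: store L5 := 60 → I/I/M on L5; bus BusRdX; mem=30
  op7 P1: load  L3 → I/E/I on L3; bus BusRd; mem=10
  op8 P2: load  L5 → I/I/M on L5; bus (none); mem=30
  op9 P2: load  L6 → I/I/E on L6; bus BusRd; mem=10
  op10 P1: load  L5 → I/S/S on L5; bus BusRd Flush; mem=60
  op11 P1: load  L7 → I/E/I on L7; bus BusRd; mem=0
  op12 P1: load  L5 → I/S/S on L5; bus (none); mem=60
  op13 P2: store L5 := 43 → I/I/M on L5; bus BusUpgr; mem=60
  op14 P1: store L6 := 18 → I/M/I on L6; bus BusRdX; mem=10
  op15 P2: store L7 := 90 → I/I/M on L7; bus BusRdX; mem=0
  op16 P0: load  L3 → S/S/I on L3; bus BusRd; mem=10
  op17 P1: load  L3 → S/S/I on L3; bus (none); mem=10
  op18 P0: load  L2 → E/I/I on L2; bus (none); mem=50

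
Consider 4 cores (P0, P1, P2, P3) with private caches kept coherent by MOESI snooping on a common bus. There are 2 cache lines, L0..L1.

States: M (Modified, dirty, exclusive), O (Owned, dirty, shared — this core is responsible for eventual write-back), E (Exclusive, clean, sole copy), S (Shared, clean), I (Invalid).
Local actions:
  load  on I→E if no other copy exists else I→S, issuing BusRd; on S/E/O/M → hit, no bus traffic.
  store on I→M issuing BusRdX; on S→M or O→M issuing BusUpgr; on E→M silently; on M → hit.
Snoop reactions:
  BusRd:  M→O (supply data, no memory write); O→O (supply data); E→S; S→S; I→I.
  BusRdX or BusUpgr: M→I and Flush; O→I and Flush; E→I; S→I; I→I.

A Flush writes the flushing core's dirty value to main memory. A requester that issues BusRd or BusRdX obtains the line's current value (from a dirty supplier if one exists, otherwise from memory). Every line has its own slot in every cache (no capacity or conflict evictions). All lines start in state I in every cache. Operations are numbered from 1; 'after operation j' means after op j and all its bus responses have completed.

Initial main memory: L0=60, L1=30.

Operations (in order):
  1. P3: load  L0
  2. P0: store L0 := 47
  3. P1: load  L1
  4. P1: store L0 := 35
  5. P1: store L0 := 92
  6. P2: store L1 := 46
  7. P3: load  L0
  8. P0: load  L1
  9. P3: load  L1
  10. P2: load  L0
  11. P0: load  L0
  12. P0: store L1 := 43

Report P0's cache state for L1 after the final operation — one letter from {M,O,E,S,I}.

state = M

1. P3: load  L0  bus=[BusRd]  L0: P0=I P1=I P2=I P3=E  mem[L0]=60
2. P0: store L0 := 47  bus=[BusRdX]  L0: P0=M P1=I P2=I P3=I  mem[L0]=60
3. P1: load  L1  bus=[BusRd]  L1: P0=I P1=E P2=I P3=I  mem[L1]=30
4. P1: store L0 := 35  bus=[BusRdX,Flush]  L0: P0=I P1=M P2=I P3=I  mem[L0]=47
5. P1: store L0 := 92  bus=[-]  L0: P0=I P1=M P2=I P3=I  mem[L0]=47
6. P2: store L1 := 46  bus=[BusRdX]  L1: P0=I P1=I P2=M P3=I  mem[L1]=30
7. P3: load  L0  bus=[BusRd]  L0: P0=I P1=O P2=I P3=S  mem[L0]=47
8. P0: load  L1  bus=[BusRd]  L1: P0=S P1=I P2=O P3=I  mem[L1]=30
9. P3: load  L1  bus=[BusRd]  L1: P0=S P1=I P2=O P3=S  mem[L1]=30
10. P2: load  L0  bus=[BusRd]  L0: P0=I P1=O P2=S P3=S  mem[L0]=47
11. P0: load  L0  bus=[BusRd]  L0: P0=S P1=O P2=S P3=S  mem[L0]=47
12. P0: store L1 := 43  bus=[BusUpgr,Flush]  L1: P0=M P1=I P2=I P3=I  mem[L1]=46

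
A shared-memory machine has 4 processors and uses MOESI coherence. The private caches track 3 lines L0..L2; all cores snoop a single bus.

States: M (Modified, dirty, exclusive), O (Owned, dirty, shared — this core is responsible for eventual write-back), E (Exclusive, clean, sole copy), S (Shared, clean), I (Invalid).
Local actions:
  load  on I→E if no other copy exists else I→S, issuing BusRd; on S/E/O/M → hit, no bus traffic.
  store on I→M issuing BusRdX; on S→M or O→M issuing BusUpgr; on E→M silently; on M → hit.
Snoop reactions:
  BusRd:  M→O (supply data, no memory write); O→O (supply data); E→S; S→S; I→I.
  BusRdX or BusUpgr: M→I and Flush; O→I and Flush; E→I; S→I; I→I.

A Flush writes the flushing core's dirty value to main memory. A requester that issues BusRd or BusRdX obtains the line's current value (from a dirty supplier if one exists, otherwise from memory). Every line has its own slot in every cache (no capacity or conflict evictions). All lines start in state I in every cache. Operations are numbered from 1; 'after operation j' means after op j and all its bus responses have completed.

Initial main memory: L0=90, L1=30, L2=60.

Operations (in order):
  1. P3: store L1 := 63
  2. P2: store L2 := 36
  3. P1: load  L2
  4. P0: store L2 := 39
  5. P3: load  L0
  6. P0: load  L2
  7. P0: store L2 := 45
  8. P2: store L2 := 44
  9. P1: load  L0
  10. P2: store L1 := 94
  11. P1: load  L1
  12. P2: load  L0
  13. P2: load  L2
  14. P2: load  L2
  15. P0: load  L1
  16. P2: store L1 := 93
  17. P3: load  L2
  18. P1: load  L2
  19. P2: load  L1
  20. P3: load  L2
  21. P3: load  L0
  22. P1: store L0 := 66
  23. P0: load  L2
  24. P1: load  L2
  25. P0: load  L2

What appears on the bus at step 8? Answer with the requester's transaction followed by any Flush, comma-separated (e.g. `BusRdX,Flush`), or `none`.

bus = BusRdX,Flush

[1] P3: store L1 := 63 | P0:I, P1:I, P2:I, P3:M(63) | bus: BusRdX
[2] P2: store L2 := 36 | P0:I, P1:I, P2:M(36), P3:I | bus: BusRdX
[3] P1: load  L2 | P0:I, P1:S(36), P2:O(36), P3:I | bus: BusRd
[4] P0: store L2 := 39 | P0:M(39), P1:I, P2:I, P3:I | bus: BusRdX,Flush
[5] P3: load  L0 | P0:I, P1:I, P2:I, P3:E(90) | bus: BusRd
[6] P0: load  L2 | P0:M(39), P1:I, P2:I, P3:I | bus: none
[7] P0: store L2 := 45 | P0:M(45), P1:I, P2:I, P3:I | bus: none
[8] P2: store L2 := 44 | P0:I, P1:I, P2:M(44), P3:I | bus: BusRdX,Flush
[9] P1: load  L0 | P0:I, P1:S(90), P2:I, P3:S(90) | bus: BusRd
[10] P2: store L1 := 94 | P0:I, P1:I, P2:M(94), P3:I | bus: BusRdX,Flush
[11] P1: load  L1 | P0:I, P1:S(94), P2:O(94), P3:I | bus: BusRd
[12] P2: load  L0 | P0:I, P1:S(90), P2:S(90), P3:S(90) | bus: BusRd
[13] P2: load  L2 | P0:I, P1:I, P2:M(44), P3:I | bus: none
[14] P2: load  L2 | P0:I, P1:I, P2:M(44), P3:I | bus: none
[15] P0: load  L1 | P0:S(94), P1:S(94), P2:O(94), P3:I | bus: BusRd
[16] P2: store L1 := 93 | P0:I, P1:I, P2:M(93), P3:I | bus: BusUpgr
[17] P3: load  L2 | P0:I, P1:I, P2:O(44), P3:S(44) | bus: BusRd
[18] P1: load  L2 | P0:I, P1:S(44), P2:O(44), P3:S(44) | bus: BusRd
[19] P2: load  L1 | P0:I, P1:I, P2:M(93), P3:I | bus: none
[20] P3: load  L2 | P0:I, P1:S(44), P2:O(44), P3:S(44) | bus: none
[21] P3: load  L0 | P0:I, P1:S(90), P2:S(90), P3:S(90) | bus: none
[22] P1: store L0 := 66 | P0:I, P1:M(66), P2:I, P3:I | bus: BusUpgr
[23] P0: load  L2 | P0:S(44), P1:S(44), P2:O(44), P3:S(44) | bus: BusRd
[24] P1: load  L2 | P0:S(44), P1:S(44), P2:O(44), P3:S(44) | bus: none
[25] P0: load  L2 | P0:S(44), P1:S(44), P2:O(44), P3:S(44) | bus: none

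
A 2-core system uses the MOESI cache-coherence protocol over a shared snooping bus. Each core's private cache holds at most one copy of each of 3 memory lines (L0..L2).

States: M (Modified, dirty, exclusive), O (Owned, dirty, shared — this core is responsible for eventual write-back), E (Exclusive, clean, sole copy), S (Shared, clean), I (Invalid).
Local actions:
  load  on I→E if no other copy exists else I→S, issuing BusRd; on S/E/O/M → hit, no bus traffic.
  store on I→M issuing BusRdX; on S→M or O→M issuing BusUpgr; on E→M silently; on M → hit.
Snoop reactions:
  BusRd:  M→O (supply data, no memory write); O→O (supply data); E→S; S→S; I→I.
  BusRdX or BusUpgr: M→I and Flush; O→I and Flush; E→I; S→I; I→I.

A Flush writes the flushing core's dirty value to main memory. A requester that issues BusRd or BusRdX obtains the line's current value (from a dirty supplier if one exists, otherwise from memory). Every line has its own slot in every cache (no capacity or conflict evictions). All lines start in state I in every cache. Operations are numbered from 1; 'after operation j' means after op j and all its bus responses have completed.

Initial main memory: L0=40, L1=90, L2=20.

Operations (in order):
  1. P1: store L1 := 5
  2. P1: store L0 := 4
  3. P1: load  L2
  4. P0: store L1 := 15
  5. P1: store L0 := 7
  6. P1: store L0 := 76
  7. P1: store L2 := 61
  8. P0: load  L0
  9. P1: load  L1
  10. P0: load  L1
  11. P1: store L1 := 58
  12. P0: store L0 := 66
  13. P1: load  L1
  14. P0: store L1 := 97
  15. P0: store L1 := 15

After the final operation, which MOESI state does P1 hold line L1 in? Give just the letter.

[1] P1: store L1 := 5 | P0:I, P1:M(5) | bus: BusRdX
[2] P1: store L0 := 4 | P0:I, P1:M(4) | bus: BusRdX
[3] P1: load  L2 | P0:I, P1:E(20) | bus: BusRd
[4] P0: store L1 := 15 | P0:M(15), P1:I | bus: BusRdX,Flush
[5] P1: store L0 := 7 | P0:I, P1:M(7) | bus: none
[6] P1: store L0 := 76 | P0:I, P1:M(76) | bus: none
[7] P1: store L2 := 61 | P0:I, P1:M(61) | bus: none
[8] P0: load  L0 | P0:S(76), P1:O(76) | bus: BusRd
[9] P1: load  L1 | P0:O(15), P1:S(15) | bus: BusRd
[10] P0: load  L1 | P0:O(15), P1:S(15) | bus: none
[11] P1: store L1 := 58 | P0:I, P1:M(58) | bus: BusUpgr,Flush
[12] P0: store L0 := 66 | P0:M(66), P1:I | bus: BusUpgr,Flush
[13] P1: load  L1 | P0:I, P1:M(58) | bus: none
[14] P0: store L1 := 97 | P0:M(97), P1:I | bus: BusRdX,Flush
[15] P0: store L1 := 15 | P0:M(15), P1:I | bus: none

state = I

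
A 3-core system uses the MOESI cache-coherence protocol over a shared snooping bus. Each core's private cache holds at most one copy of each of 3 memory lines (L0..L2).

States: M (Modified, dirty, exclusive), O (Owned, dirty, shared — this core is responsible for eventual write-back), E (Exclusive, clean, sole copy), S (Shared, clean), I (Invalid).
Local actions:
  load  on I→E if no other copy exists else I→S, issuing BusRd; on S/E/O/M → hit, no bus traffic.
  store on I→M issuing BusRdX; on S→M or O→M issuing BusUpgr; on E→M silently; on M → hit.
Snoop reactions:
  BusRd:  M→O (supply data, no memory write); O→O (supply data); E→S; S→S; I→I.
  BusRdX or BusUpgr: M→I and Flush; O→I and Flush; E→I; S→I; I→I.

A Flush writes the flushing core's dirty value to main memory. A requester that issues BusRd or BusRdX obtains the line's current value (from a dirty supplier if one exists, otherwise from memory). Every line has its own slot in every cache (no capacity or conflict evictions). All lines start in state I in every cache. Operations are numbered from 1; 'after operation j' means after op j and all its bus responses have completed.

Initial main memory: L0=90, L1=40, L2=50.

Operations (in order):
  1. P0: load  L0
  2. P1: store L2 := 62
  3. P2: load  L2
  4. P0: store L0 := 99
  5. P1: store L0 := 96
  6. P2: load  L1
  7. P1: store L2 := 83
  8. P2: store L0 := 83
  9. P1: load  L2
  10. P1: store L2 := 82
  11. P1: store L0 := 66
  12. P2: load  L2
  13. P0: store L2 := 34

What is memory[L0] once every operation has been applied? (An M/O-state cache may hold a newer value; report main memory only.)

memory[L0] = 83

1. P0: load  L0  bus=[BusRd]  L0: P0=E P1=I P2=I  mem[L0]=90
2. P1: store L2 := 62  bus=[BusRdX]  L2: P0=I P1=M P2=I  mem[L2]=50
3. P2: load  L2  bus=[BusRd]  L2: P0=I P1=O P2=S  mem[L2]=50
4. P0: store L0 := 99  bus=[-]  L0: P0=M P1=I P2=I  mem[L0]=90
5. P1: store L0 := 96  bus=[BusRdX,Flush]  L0: P0=I P1=M P2=I  mem[L0]=99
6. P2: load  L1  bus=[BusRd]  L1: P0=I P1=I P2=E  mem[L1]=40
7. P1: store L2 := 83  bus=[BusUpgr]  L2: P0=I P1=M P2=I  mem[L2]=50
8. P2: store L0 := 83  bus=[BusRdX,Flush]  L0: P0=I P1=I P2=M  mem[L0]=96
9. P1: load  L2  bus=[-]  L2: P0=I P1=M P2=I  mem[L2]=50
10. P1: store L2 := 82  bus=[-]  L2: P0=I P1=M P2=I  mem[L2]=50
11. P1: store L0 := 66  bus=[BusRdX,Flush]  L0: P0=I P1=M P2=I  mem[L0]=83
12. P2: load  L2  bus=[BusRd]  L2: P0=I P1=O P2=S  mem[L2]=50
13. P0: store L2 := 34  bus=[BusRdX,Flush]  L2: P0=M P1=I P2=I  mem[L2]=82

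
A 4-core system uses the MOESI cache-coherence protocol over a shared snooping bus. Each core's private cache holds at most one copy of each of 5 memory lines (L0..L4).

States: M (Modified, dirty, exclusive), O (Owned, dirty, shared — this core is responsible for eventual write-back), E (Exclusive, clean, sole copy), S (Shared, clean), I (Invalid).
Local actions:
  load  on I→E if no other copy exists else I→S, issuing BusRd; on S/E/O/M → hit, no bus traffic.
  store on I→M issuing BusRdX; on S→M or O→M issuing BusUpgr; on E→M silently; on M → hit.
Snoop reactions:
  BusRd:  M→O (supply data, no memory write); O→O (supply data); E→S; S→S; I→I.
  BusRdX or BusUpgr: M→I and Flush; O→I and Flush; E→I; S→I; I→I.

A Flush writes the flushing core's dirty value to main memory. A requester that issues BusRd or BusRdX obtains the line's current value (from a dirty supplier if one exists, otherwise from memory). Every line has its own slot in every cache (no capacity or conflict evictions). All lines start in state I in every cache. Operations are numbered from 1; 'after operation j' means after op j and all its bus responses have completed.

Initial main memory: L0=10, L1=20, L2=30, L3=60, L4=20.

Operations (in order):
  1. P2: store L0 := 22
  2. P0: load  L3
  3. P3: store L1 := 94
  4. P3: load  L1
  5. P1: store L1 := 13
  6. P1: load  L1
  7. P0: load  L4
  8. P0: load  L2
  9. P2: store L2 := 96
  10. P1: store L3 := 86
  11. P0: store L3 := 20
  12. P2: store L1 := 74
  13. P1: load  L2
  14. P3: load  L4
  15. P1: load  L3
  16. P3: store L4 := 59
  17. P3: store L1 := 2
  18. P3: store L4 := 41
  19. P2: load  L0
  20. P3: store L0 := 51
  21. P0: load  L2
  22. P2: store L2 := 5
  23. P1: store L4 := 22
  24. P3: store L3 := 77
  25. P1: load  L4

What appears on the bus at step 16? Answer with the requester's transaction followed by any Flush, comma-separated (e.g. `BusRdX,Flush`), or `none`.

[1] P2: store L0 := 22 | P0:I, P1:I, P2:M(22), P3:I | bus: BusRdX
[2] P0: load  L3 | P0:E(60), P1:I, P2:I, P3:I | bus: BusRd
[3] P3: store L1 := 94 | P0:I, P1:I, P2:I, P3:M(94) | bus: BusRdX
[4] P3: load  L1 | P0:I, P1:I, P2:I, P3:M(94) | bus: none
[5] P1: store L1 := 13 | P0:I, P1:M(13), P2:I, P3:I | bus: BusRdX,Flush
[6] P1: load  L1 | P0:I, P1:M(13), P2:I, P3:I | bus: none
[7] P0: load  L4 | P0:E(20), P1:I, P2:I, P3:I | bus: BusRd
[8] P0: load  L2 | P0:E(30), P1:I, P2:I, P3:I | bus: BusRd
[9] P2: store L2 := 96 | P0:I, P1:I, P2:M(96), P3:I | bus: BusRdX
[10] P1: store L3 := 86 | P0:I, P1:M(86), P2:I, P3:I | bus: BusRdX
[11] P0: store L3 := 20 | P0:M(20), P1:I, P2:I, P3:I | bus: BusRdX,Flush
[12] P2: store L1 := 74 | P0:I, P1:I, P2:M(74), P3:I | bus: BusRdX,Flush
[13] P1: load  L2 | P0:I, P1:S(96), P2:O(96), P3:I | bus: BusRd
[14] P3: load  L4 | P0:S(20), P1:I, P2:I, P3:S(20) | bus: BusRd
[15] P1: load  L3 | P0:O(20), P1:S(20), P2:I, P3:I | bus: BusRd
[16] P3: store L4 := 59 | P0:I, P1:I, P2:I, P3:M(59) | bus: BusUpgr
[17] P3: store L1 := 2 | P0:I, P1:I, P2:I, P3:M(2) | bus: BusRdX,Flush
[18] P3: store L4 := 41 | P0:I, P1:I, P2:I, P3:M(41) | bus: none
[19] P2: load  L0 | P0:I, P1:I, P2:M(22), P3:I | bus: none
[20] P3: store L0 := 51 | P0:I, P1:I, P2:I, P3:M(51) | bus: BusRdX,Flush
[21] P0: load  L2 | P0:S(96), P1:S(96), P2:O(96), P3:I | bus: BusRd
[22] P2: store L2 := 5 | P0:I, P1:I, P2:M(5), P3:I | bus: BusUpgr
[23] P1: store L4 := 22 | P0:I, P1:M(22), P2:I, P3:I | bus: BusRdX,Flush
[24] P3: store L3 := 77 | P0:I, P1:I, P2:I, P3:M(77) | bus: BusRdX,Flush
[25] P1: load  L4 | P0:I, P1:M(22), P2:I, P3:I | bus: none

bus = BusUpgr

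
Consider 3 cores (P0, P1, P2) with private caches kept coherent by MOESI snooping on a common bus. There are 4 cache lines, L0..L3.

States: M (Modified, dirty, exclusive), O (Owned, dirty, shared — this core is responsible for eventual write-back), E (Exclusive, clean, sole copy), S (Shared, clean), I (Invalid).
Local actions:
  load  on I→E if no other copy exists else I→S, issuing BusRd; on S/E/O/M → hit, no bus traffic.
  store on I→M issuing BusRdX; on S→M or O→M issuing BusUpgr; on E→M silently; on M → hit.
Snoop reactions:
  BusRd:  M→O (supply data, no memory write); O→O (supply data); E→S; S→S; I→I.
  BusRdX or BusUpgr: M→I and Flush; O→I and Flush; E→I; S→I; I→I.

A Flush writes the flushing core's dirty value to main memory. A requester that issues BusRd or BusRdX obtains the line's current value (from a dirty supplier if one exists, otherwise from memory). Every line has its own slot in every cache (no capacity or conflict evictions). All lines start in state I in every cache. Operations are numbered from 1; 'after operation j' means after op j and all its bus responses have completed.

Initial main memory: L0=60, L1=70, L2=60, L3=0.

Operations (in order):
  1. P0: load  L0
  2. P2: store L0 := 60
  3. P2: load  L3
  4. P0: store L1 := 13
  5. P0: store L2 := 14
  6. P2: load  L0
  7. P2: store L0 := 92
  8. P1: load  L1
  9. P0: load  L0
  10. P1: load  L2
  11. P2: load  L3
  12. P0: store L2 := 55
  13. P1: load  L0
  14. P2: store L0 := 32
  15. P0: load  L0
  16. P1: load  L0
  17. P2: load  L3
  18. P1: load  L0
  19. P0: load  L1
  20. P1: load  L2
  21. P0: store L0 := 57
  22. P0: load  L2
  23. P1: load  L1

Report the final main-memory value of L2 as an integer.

memory[L2] = 60

step 1: P0: load  L0  ⟶  EII  (L0)  txn=BusRd  M[L0]=60
step 2: P2: store L0 := 60  ⟶  IIM  (L0)  txn=BusRdX  M[L0]=60
step 3: P2: load  L3  ⟶  IIE  (L3)  txn=BusRd  M[L3]=0
step 4: P0: store L1 := 13  ⟶  MII  (L1)  txn=BusRdX  M[L1]=70
step 5: P0: store L2 := 14  ⟶  MII  (L2)  txn=BusRdX  M[L2]=60
step 6: P2: load  L0  ⟶  IIM  (L0)  txn=∅  M[L0]=60
step 7: P2: store L0 := 92  ⟶  IIM  (L0)  txn=∅  M[L0]=60
step 8: P1: load  L1  ⟶  OSI  (L1)  txn=BusRd  M[L1]=70
step 9: P0: load  L0  ⟶  SIO  (L0)  txn=BusRd  M[L0]=60
step 10: P1: load  L2  ⟶  OSI  (L2)  txn=BusRd  M[L2]=60
step 11: P2: load  L3  ⟶  IIE  (L3)  txn=∅  M[L3]=0
step 12: P0: store L2 := 55  ⟶  MII  (L2)  txn=BusUpgr  M[L2]=60
step 13: P1: load  L0  ⟶  SSO  (L0)  txn=BusRd  M[L0]=60
step 14: P2: store L0 := 32  ⟶  IIM  (L0)  txn=BusUpgr  M[L0]=60
step 15: P0: load  L0  ⟶  SIO  (L0)  txn=BusRd  M[L0]=60
step 16: P1: load  L0  ⟶  SSO  (L0)  txn=BusRd  M[L0]=60
step 17: P2: load  L3  ⟶  IIE  (L3)  txn=∅  M[L3]=0
step 18: P1: load  L0  ⟶  SSO  (L0)  txn=∅  M[L0]=60
step 19: P0: load  L1  ⟶  OSI  (L1)  txn=∅  M[L1]=70
step 20: P1: load  L2  ⟶  OSI  (L2)  txn=BusRd  M[L2]=60
step 21: P0: store L0 := 57  ⟶  MII  (L0)  txn=BusUpgr+Flush  M[L0]=32
step 22: P0: load  L2  ⟶  OSI  (L2)  txn=∅  M[L2]=60
step 23: P1: load  L1  ⟶  OSI  (L1)  txn=∅  M[L1]=70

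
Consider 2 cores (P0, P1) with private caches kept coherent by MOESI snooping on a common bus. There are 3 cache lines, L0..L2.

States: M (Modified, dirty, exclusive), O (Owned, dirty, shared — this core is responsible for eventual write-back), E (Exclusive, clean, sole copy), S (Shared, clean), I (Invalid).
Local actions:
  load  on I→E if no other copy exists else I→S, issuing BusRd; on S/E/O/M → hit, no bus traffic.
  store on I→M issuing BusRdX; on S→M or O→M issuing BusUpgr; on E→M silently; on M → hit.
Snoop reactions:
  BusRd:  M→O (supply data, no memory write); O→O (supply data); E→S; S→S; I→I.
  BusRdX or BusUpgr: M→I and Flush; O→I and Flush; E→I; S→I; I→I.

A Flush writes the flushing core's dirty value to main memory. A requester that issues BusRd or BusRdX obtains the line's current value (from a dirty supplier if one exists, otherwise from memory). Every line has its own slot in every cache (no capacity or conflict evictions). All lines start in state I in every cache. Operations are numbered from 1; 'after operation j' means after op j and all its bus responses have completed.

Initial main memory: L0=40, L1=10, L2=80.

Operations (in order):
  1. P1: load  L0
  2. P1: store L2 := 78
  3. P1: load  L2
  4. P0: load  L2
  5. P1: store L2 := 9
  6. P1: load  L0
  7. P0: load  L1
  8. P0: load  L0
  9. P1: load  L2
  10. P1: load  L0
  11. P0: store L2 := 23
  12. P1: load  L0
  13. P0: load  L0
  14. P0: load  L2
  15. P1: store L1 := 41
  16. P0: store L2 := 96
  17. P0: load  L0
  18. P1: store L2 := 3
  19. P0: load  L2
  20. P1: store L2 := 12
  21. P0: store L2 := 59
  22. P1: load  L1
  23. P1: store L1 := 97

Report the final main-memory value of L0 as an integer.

memory[L0] = 40

  op1 P1: load  L0 → I/E on L0; bus BusRd; mem=40
  op2 P1: store L2 := 78 → I/M on L2; bus BusRdX; mem=80
  op3 P1: load  L2 → I/M on L2; bus (none); mem=80
  op4 P0: load  L2 → S/O on L2; bus BusRd; mem=80
  op5 P1: store L2 := 9 → I/M on L2; bus BusUpgr; mem=80
  op6 P1: load  L0 → I/E on L0; bus (none); mem=40
  op7 P0: load  L1 → E/I on L1; bus BusRd; mem=10
  op8 P0: load  L0 → S/S on L0; bus BusRd; mem=40
  op9 P1: load  L2 → I/M on L2; bus (none); mem=80
  op10 P1: load  L0 → S/S on L0; bus (none); mem=40
  op11 P0: store L2 := 23 → M/I on L2; bus BusRdX Flush; mem=9
  op12 P1: load  L0 → S/S on L0; bus (none); mem=40
  op13 P0: load  L0 → S/S on L0; bus (none); mem=40
  op14 P0: load  L2 → M/I on L2; bus (none); mem=9
  op15 P1: store L1 := 41 → I/M on L1; bus BusRdX; mem=10
  op16 P0: store L2 := 96 → M/I on L2; bus (none); mem=9
  op17 P0: load  L0 → S/S on L0; bus (none); mem=40
  op18 P1: store L2 := 3 → I/M on L2; bus BusRdX Flush; mem=96
  op19 P0: load  L2 → S/O on L2; bus BusRd; mem=96
  op20 P1: store L2 := 12 → I/M on L2; bus BusUpgr; mem=96
  op21 P0: store L2 := 59 → M/I on L2; bus BusRdX Flush; mem=12
  op22 P1: load  L1 → I/M on L1; bus (none); mem=10
  op23 P1: store L1 := 97 → I/M on L1; bus (none); mem=10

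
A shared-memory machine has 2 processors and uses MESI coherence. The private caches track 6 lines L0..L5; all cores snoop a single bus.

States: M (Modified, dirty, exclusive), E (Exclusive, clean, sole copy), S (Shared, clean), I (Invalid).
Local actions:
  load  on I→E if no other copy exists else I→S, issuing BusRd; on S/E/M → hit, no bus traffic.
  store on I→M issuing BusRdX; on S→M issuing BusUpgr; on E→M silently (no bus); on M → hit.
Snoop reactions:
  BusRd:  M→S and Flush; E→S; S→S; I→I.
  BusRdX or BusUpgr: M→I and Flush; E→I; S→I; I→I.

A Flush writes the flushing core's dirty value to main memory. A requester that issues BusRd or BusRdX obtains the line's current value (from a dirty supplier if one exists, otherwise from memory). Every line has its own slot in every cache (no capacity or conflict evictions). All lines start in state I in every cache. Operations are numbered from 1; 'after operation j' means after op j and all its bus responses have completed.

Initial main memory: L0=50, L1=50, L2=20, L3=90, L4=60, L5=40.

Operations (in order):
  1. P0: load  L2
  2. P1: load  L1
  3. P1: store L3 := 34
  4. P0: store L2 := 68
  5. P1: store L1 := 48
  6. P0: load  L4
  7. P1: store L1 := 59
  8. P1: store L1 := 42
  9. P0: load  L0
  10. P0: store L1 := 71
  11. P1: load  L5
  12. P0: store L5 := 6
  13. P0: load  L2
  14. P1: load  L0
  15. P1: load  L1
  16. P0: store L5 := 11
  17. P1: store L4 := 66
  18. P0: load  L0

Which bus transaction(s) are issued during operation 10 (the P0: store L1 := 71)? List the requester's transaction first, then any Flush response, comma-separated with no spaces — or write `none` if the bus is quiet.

bus = BusRdX,Flush

[1] P0: load  L2 | P0:E(20), P1:I | bus: BusRd
[2] P1: load  L1 | P0:I, P1:E(50) | bus: BusRd
[3] P1: store L3 := 34 | P0:I, P1:M(34) | bus: BusRdX
[4] P0: store L2 := 68 | P0:M(68), P1:I | bus: none
[5] P1: store L1 := 48 | P0:I, P1:M(48) | bus: none
[6] P0: load  L4 | P0:E(60), P1:I | bus: BusRd
[7] P1: store L1 := 59 | P0:I, P1:M(59) | bus: none
[8] P1: store L1 := 42 | P0:I, P1:M(42) | bus: none
[9] P0: load  L0 | P0:E(50), P1:I | bus: BusRd
[10] P0: store L1 := 71 | P0:M(71), P1:I | bus: BusRdX,Flush
[11] P1: load  L5 | P0:I, P1:E(40) | bus: BusRd
[12] P0: store L5 := 6 | P0:M(6), P1:I | bus: BusRdX
[13] P0: load  L2 | P0:M(68), P1:I | bus: none
[14] P1: load  L0 | P0:S(50), P1:S(50) | bus: BusRd
[15] P1: load  L1 | P0:S(71), P1:S(71) | bus: BusRd,Flush
[16] P0: store L5 := 11 | P0:M(11), P1:I | bus: none
[17] P1: store L4 := 66 | P0:I, P1:M(66) | bus: BusRdX
[18] P0: load  L0 | P0:S(50), P1:S(50) | bus: none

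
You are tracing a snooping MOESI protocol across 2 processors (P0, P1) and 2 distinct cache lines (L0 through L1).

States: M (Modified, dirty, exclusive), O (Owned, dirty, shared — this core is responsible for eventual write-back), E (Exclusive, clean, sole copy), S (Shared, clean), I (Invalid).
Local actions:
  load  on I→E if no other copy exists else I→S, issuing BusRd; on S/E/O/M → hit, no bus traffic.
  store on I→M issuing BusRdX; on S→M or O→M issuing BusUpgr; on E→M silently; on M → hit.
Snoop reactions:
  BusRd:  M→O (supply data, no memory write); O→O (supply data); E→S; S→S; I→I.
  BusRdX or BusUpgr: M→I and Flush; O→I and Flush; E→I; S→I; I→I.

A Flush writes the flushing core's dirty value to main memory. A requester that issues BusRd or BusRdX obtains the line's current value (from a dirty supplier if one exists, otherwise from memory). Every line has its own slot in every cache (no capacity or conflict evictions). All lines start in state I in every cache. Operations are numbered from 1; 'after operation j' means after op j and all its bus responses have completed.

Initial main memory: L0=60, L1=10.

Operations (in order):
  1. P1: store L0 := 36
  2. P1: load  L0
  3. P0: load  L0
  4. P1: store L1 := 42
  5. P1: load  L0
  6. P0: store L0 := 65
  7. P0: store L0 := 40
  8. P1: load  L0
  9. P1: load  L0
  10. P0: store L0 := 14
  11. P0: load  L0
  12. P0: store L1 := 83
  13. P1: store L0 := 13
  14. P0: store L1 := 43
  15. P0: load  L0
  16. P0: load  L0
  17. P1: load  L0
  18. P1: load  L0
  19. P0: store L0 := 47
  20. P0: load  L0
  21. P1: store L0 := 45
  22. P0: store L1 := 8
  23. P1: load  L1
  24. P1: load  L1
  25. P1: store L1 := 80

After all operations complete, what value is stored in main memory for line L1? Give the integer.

memory[L1] = 8

  op1 P1: store L0 := 36 → I/M on L0; bus BusRdX; mem=60
  op2 P1: load  L0 → I/M on L0; bus (none); mem=60
  op3 P0: load  L0 → S/O on L0; bus BusRd; mem=60
  op4 P1: store L1 := 42 → I/M on L1; bus BusRdX; mem=10
  op5 P1: load  L0 → S/O on L0; bus (none); mem=60
  op6 P0: store L0 := 65 → M/I on L0; bus BusUpgr Flush; mem=36
  op7 P0: store L0 := 40 → M/I on L0; bus (none); mem=36
  op8 P1: load  L0 → O/S on L0; bus BusRd; mem=36
  op9 P1: load  L0 → O/S on L0; bus (none); mem=36
  op10 P0: store L0 := 14 → M/I on L0; bus BusUpgr; mem=36
  op11 P0: load  L0 → M/I on L0; bus (none); mem=36
  op12 P0: store L1 := 83 → M/I on L1; bus BusRdX Flush; mem=42
  op13 P1: store L0 := 13 → I/M on L0; bus BusRdX Flush; mem=14
  op14 P0: store L1 := 43 → M/I on L1; bus (none); mem=42
  op15 P0: load  L0 → S/O on L0; bus BusRd; mem=14
  op16 P0: load  L0 → S/O on L0; bus (none); mem=14
  op17 P1: load  L0 → S/O on L0; bus (none); mem=14
  op18 P1: load  L0 → S/O on L0; bus (none); mem=14
  op19 P0: store L0 := 47 → M/I on L0; bus BusUpgr Flush; mem=13
  op20 P0: load  L0 → M/I on L0; bus (none); mem=13
  op21 P1: store L0 := 45 → I/M on L0; bus BusRdX Flush; mem=47
  op22 P0: store L1 := 8 → M/I on L1; bus (none); mem=42
  op23 P1: load  L1 → O/S on L1; bus BusRd; mem=42
  op24 P1: load  L1 → O/S on L1; bus (none); mem=42
  op25 P1: store L1 := 80 → I/M on L1; bus BusUpgr Flush; mem=8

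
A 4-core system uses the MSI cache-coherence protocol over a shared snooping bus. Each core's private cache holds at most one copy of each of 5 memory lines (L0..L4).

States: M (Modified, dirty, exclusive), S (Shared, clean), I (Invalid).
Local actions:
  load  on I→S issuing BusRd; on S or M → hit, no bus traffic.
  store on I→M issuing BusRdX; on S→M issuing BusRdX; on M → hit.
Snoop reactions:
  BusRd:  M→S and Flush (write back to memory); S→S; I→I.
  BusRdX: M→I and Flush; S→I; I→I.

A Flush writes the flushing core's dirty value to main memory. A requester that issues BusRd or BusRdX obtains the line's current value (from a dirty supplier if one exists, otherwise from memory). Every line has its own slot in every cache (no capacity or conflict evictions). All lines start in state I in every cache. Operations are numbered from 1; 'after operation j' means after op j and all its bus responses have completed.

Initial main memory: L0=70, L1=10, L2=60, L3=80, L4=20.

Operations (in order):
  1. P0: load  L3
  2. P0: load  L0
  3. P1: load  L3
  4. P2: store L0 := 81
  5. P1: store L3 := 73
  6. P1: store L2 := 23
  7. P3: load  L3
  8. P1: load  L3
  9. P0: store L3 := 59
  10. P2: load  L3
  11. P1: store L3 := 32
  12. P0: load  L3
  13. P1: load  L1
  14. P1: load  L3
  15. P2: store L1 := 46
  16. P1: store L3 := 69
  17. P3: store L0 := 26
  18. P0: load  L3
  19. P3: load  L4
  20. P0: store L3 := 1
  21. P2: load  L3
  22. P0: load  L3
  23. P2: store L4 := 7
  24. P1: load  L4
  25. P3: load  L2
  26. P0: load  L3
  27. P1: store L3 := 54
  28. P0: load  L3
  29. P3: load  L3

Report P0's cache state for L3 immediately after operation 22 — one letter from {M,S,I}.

[1] P0: load  L3 | P0:S(80), P1:I, P2:I, P3:I | bus: BusRd
[2] P0: load  L0 | P0:S(70), P1:I, P2:I, P3:I | bus: BusRd
[3] P1: load  L3 | P0:S(80), P1:S(80), P2:I, P3:I | bus: BusRd
[4] P2: store L0 := 81 | P0:I, P1:I, P2:M(81), P3:I | bus: BusRdX
[5] P1: store L3 := 73 | P0:I, P1:M(73), P2:I, P3:I | bus: BusRdX
[6] P1: store L2 := 23 | P0:I, P1:M(23), P2:I, P3:I | bus: BusRdX
[7] P3: load  L3 | P0:I, P1:S(73), P2:I, P3:S(73) | bus: BusRd,Flush
[8] P1: load  L3 | P0:I, P1:S(73), P2:I, P3:S(73) | bus: none
[9] P0: store L3 := 59 | P0:M(59), P1:I, P2:I, P3:I | bus: BusRdX
[10] P2: load  L3 | P0:S(59), P1:I, P2:S(59), P3:I | bus: BusRd,Flush
[11] P1: store L3 := 32 | P0:I, P1:M(32), P2:I, P3:I | bus: BusRdX
[12] P0: load  L3 | P0:S(32), P1:S(32), P2:I, P3:I | bus: BusRd,Flush
[13] P1: load  L1 | P0:I, P1:S(10), P2:I, P3:I | bus: BusRd
[14] P1: load  L3 | P0:S(32), P1:S(32), P2:I, P3:I | bus: none
[15] P2: store L1 := 46 | P0:I, P1:I, P2:M(46), P3:I | bus: BusRdX
[16] P1: store L3 := 69 | P0:I, P1:M(69), P2:I, P3:I | bus: BusRdX
[17] P3: store L0 := 26 | P0:I, P1:I, P2:I, P3:M(26) | bus: BusRdX,Flush
[18] P0: load  L3 | P0:S(69), P1:S(69), P2:I, P3:I | bus: BusRd,Flush
[19] P3: load  L4 | P0:I, P1:I, P2:I, P3:S(20) | bus: BusRd
[20] P0: store L3 := 1 | P0:M(1), P1:I, P2:I, P3:I | bus: BusRdX
[21] P2: load  L3 | P0:S(1), P1:I, P2:S(1), P3:I | bus: BusRd,Flush
[22] P0: load  L3 | P0:S(1), P1:I, P2:S(1), P3:I | bus: none
[23] P2: store L4 := 7 | P0:I, P1:I, P2:M(7), P3:I | bus: BusRdX
[24] P1: load  L4 | P0:I, P1:S(7), P2:S(7), P3:I | bus: BusRd,Flush
[25] P3: load  L2 | P0:I, P1:S(23), P2:I, P3:S(23) | bus: BusRd,Flush
[26] P0: load  L3 | P0:S(1), P1:I, P2:S(1), P3:I | bus: none
[27] P1: store L3 := 54 | P0:I, P1:M(54), P2:I, P3:I | bus: BusRdX
[28] P0: load  L3 | P0:S(54), P1:S(54), P2:I, P3:I | bus: BusRd,Flush
[29] P3: load  L3 | P0:S(54), P1:S(54), P2:I, P3:S(54) | bus: BusRd

state = S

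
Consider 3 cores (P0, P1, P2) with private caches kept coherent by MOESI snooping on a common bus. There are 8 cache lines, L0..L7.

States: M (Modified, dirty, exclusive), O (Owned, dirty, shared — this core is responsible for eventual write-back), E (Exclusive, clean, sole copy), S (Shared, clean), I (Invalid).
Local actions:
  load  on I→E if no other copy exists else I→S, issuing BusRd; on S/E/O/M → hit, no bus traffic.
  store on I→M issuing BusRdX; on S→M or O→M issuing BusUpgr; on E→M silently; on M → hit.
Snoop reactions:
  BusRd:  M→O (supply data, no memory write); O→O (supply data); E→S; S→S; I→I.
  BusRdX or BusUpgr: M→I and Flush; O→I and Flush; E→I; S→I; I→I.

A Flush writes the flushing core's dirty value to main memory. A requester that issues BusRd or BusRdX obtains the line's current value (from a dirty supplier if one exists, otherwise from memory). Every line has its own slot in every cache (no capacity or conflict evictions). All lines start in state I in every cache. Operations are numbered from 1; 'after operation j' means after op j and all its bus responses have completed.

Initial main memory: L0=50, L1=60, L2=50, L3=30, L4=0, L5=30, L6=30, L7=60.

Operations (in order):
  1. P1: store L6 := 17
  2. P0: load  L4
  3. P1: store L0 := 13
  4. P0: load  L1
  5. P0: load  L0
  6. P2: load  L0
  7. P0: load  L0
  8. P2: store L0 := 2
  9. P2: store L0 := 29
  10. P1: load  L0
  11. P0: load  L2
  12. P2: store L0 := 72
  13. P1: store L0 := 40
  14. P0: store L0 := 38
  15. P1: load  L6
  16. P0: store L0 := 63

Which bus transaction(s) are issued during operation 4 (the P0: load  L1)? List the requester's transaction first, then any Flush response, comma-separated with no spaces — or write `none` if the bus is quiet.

bus = BusRd

[1] P1: store L6 := 17 | P0:I, P1:M(17), P2:I | bus: BusRdX
[2] P0: load  L4 | P0:E(0), P1:I, P2:I | bus: BusRd
[3] P1: store L0 := 13 | P0:I, P1:M(13), P2:I | bus: BusRdX
[4] P0: load  L1 | P0:E(60), P1:I, P2:I | bus: BusRd
[5] P0: load  L0 | P0:S(13), P1:O(13), P2:I | bus: BusRd
[6] P2: load  L0 | P0:S(13), P1:O(13), P2:S(13) | bus: BusRd
[7] P0: load  L0 | P0:S(13), P1:O(13), P2:S(13) | bus: none
[8] P2: store L0 := 2 | P0:I, P1:I, P2:M(2) | bus: BusUpgr,Flush
[9] P2: store L0 := 29 | P0:I, P1:I, P2:M(29) | bus: none
[10] P1: load  L0 | P0:I, P1:S(29), P2:O(29) | bus: BusRd
[11] P0: load  L2 | P0:E(50), P1:I, P2:I | bus: BusRd
[12] P2: store L0 := 72 | P0:I, P1:I, P2:M(72) | bus: BusUpgr
[13] P1: store L0 := 40 | P0:I, P1:M(40), P2:I | bus: BusRdX,Flush
[14] P0: store L0 := 38 | P0:M(38), P1:I, P2:I | bus: BusRdX,Flush
[15] P1: load  L6 | P0:I, P1:M(17), P2:I | bus: none
[16] P0: store L0 := 63 | P0:M(63), P1:I, P2:I | bus: none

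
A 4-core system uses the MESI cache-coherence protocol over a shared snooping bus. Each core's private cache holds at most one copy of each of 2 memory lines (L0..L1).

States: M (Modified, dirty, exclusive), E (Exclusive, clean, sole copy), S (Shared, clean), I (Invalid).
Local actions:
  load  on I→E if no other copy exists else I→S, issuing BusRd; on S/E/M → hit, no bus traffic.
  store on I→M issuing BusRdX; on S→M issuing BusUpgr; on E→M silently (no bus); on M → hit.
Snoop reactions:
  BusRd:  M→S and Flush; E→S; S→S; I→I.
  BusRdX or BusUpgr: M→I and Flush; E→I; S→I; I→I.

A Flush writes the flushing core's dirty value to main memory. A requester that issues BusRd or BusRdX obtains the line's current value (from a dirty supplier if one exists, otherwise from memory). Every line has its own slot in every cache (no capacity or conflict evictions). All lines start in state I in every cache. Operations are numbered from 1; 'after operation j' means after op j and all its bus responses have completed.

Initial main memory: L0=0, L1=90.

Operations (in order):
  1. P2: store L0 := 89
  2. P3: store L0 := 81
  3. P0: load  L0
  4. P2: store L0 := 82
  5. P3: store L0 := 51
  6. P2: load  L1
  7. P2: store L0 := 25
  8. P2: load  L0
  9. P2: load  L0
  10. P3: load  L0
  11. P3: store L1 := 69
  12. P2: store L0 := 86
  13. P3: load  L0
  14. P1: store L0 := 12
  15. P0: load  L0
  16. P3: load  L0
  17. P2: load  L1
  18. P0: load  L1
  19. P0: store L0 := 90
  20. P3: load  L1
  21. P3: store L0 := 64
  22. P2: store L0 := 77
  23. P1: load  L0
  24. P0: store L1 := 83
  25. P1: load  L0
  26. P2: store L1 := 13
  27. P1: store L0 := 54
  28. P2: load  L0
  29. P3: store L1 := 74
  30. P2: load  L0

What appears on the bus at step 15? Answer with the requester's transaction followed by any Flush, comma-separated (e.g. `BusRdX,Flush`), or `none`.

bus = BusRd,Flush

  op1 P2: store L0 := 89 → I/I/M/I on L0; bus BusRdX; mem=0
  op2 P3: store L0 := 81 → I/I/I/M on L0; bus BusRdX Flush; mem=89
  op3 P0: load  L0 → S/I/I/S on L0; bus BusRd Flush; mem=81
  op4 P2: store L0 := 82 → I/I/M/I on L0; bus BusRdX; mem=81
  op5 P3: store L0 := 51 → I/I/I/M on L0; bus BusRdX Flush; mem=82
  op6 P2: load  L1 → I/I/E/I on L1; bus BusRd; mem=90
  op7 P2: store L0 := 25 → I/I/M/I on L0; bus BusRdX Flush; mem=51
  op8 P2: load  L0 → I/I/M/I on L0; bus (none); mem=51
  op9 P2: load  L0 → I/I/M/I on L0; bus (none); mem=51
  op10 P3: load  L0 → I/I/S/S on L0; bus BusRd Flush; mem=25
  op11 P3: store L1 := 69 → I/I/I/M on L1; bus BusRdX; mem=90
  op12 P2: store L0 := 86 → I/I/M/I on L0; bus BusUpgr; mem=25
  op13 P3: load  L0 → I/I/S/S on L0; bus BusRd Flush; mem=86
  op14 P1: store L0 := 12 → I/M/I/I on L0; bus BusRdX; mem=86
  op15 P0: load  L0 → S/S/I/I on L0; bus BusRd Flush; mem=12
  op16 P3: load  L0 → S/S/I/S on L0; bus BusRd; mem=12
  op17 P2: load  L1 → I/I/S/S on L1; bus BusRd Flush; mem=69
  op18 P0: load  L1 → S/I/S/S on L1; bus BusRd; mem=69
  op19 P0: store L0 := 90 → M/I/I/I on L0; bus BusUpgr; mem=12
  op20 P3: load  L1 → S/I/S/S on L1; bus (none); mem=69
  op21 P3: store L0 := 64 → I/I/I/M on L0; bus BusRdX Flush; mem=90
  op22 P2: store L0 := 77 → I/I/M/I on L0; bus BusRdX Flush; mem=64
  op23 P1: load  L0 → I/S/S/I on L0; bus BusRd Flush; mem=77
  op24 P0: store L1 := 83 → M/I/I/I on L1; bus BusUpgr; mem=69
  op25 P1: load  L0 → I/S/S/I on L0; bus (none); mem=77
  op26 P2: store L1 := 13 → I/I/M/I on L1; bus BusRdX Flush; mem=83
  op27 P1: store L0 := 54 → I/M/I/I on L0; bus BusUpgr; mem=77
  op28 P2: load  L0 → I/S/S/I on L0; bus BusRd Flush; mem=54
  op29 P3: store L1 := 74 → I/I/I/M on L1; bus BusRdX Flush; mem=13
  op30 P2: load  L0 → I/S/S/I on L0; bus (none); mem=54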